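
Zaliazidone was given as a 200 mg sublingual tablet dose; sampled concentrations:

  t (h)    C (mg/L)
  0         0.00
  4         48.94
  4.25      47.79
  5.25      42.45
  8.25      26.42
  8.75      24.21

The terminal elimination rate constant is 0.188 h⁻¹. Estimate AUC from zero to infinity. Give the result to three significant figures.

Trapezoidal AUC_0→8.75:
  [0→4]: (0.00+48.94)/2 × 4 = 97.88
  [4→4.25]: (48.94+47.79)/2 × 0.25 = 12.09125
  [4.25→5.25]: (47.79+42.45)/2 × 1 = 45.12
  [5.25→8.25]: (42.45+26.42)/2 × 3 = 103.305
  [8.25→8.75]: (26.42+24.21)/2 × 0.5 = 12.6575
  Sum = 271.05375 mg/L·h
Extrapolated tail: C_last / k_e = 24.21 / 0.188 = 128.777
AUC_0→∞ = 271.05375 + 128.777 = 399.83075 mg/L·h

AUC = 400 mg/L·h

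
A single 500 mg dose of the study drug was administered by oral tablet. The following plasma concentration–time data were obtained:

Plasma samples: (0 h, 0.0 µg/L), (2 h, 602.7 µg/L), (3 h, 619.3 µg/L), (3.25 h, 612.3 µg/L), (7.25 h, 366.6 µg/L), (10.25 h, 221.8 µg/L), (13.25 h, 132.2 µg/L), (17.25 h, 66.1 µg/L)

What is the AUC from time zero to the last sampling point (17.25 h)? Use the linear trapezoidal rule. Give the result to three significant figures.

AUC = 5140 µg/L·h

Trapezoidal AUC_0→17.25:
  [0→2]: (0.0+602.7)/2 × 2 = 602.7
  [2→3]: (602.7+619.3)/2 × 1 = 611.0
  [3→3.25]: (619.3+612.3)/2 × 0.25 = 153.95
  [3.25→7.25]: (612.3+366.6)/2 × 4 = 1957.8
  [7.25→10.25]: (366.6+221.8)/2 × 3 = 882.6
  [10.25→13.25]: (221.8+132.2)/2 × 3 = 531.0
  [13.25→17.25]: (132.2+66.1)/2 × 4 = 396.6
  Sum = 5135.65 µg/L·h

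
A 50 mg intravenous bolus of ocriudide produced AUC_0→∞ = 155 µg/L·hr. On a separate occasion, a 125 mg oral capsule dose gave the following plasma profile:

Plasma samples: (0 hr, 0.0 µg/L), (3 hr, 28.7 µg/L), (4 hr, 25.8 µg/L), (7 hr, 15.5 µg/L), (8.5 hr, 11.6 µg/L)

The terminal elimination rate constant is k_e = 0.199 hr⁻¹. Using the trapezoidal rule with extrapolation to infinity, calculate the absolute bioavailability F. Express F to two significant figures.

Trapezoidal AUC_0→8.5 (oral capsule):
  [0→3]: (0.0+28.7)/2 × 3 = 43.05
  [3→4]: (28.7+25.8)/2 × 1 = 27.25
  [4→7]: (25.8+15.5)/2 × 3 = 61.95
  [7→8.5]: (15.5+11.6)/2 × 1.5 = 20.325
  Sum = 152.575 µg/L·hr
Tail: C_last/k_e = 11.6/0.199 = 58.291
AUC_0→∞ (oral capsule) = 152.575 + 58.291 = 210.866 µg/L·hr
F = (AUC_ev/D_ev)/(AUC_iv/D_iv) = (210.866/125)/(155/50) = 1.686928/3.1 = 0.5442

F = 0.54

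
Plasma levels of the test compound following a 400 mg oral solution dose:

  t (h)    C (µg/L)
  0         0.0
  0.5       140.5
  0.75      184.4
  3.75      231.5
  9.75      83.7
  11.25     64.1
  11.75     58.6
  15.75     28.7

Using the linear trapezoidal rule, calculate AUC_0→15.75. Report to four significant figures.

Trapezoidal AUC_0→15.75:
  [0→0.5]: (0.0+140.5)/2 × 0.5 = 35.125
  [0.5→0.75]: (140.5+184.4)/2 × 0.25 = 40.6125
  [0.75→3.75]: (184.4+231.5)/2 × 3 = 623.85
  [3.75→9.75]: (231.5+83.7)/2 × 6 = 945.6
  [9.75→11.25]: (83.7+64.1)/2 × 1.5 = 110.85
  [11.25→11.75]: (64.1+58.6)/2 × 0.5 = 30.675
  [11.75→15.75]: (58.6+28.7)/2 × 4 = 174.6
  Sum = 1961.3125 µg/L·h

AUC = 1961 µg/L·h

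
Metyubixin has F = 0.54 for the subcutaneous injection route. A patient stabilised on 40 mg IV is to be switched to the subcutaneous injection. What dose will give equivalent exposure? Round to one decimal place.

D_subcutaneous = 74.1 mg

For equal systemic exposure: F × D_ev = D_iv
D_ev = D_iv / F = 40 / 0.54 = 74.0741 mg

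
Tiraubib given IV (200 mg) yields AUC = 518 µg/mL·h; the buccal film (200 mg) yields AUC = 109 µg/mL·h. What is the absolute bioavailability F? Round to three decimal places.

F = 0.210

F = (AUC_ev / D_ev) / (AUC_iv / D_iv)
  = (109/200) / (518/200)
  = 0.545 / 2.59 = 0.2104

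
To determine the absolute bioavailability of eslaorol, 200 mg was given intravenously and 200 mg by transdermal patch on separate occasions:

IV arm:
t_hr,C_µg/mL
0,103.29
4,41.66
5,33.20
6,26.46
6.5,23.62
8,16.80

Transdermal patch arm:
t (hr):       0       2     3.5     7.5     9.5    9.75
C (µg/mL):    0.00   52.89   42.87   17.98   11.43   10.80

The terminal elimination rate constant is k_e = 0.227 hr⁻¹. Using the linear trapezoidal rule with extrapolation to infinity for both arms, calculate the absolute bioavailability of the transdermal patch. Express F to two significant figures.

Trapezoidal AUC_0→8 (IV):
  [0→4]: (103.29+41.66)/2 × 4 = 289.9
  [4→5]: (41.66+33.20)/2 × 1 = 37.43
  [5→6]: (33.20+26.46)/2 × 1 = 29.83
  [6→6.5]: (26.46+23.62)/2 × 0.5 = 12.52
  [6.5→8]: (23.62+16.80)/2 × 1.5 = 30.315
  Sum = 399.995 µg/mL·hr
IV tail: 16.80/0.227 = 74.009; AUC_iv,0→∞ = 399.995 + 74.009 = 474.004 µg/mL·hr
Trapezoidal AUC_0→9.75 (transdermal patch):
  [0→2]: (0.00+52.89)/2 × 2 = 52.89
  [2→3.5]: (52.89+42.87)/2 × 1.5 = 71.82
  [3.5→7.5]: (42.87+17.98)/2 × 4 = 121.7
  [7.5→9.5]: (17.98+11.43)/2 × 2 = 29.41
  [9.5→9.75]: (11.43+10.80)/2 × 0.25 = 2.77875
  Sum = 278.59875 µg/mL·hr
transdermal patch tail: 10.80/0.227 = 47.577; AUC_ev,0→∞ = 278.59875 + 47.577 = 326.17575 µg/mL·hr
F = (AUC_ev/D_ev)/(AUC_iv/D_iv) = (326.17575/200)/(474.004/200) = 1.63088/2.37002 = 0.6881

F = 0.69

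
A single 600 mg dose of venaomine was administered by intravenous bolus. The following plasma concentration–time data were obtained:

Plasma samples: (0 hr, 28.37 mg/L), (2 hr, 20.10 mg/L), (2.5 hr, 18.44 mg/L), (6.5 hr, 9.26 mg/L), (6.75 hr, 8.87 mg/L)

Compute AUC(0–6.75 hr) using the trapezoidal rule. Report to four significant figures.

AUC = 115.8 mg/L·hr

Trapezoidal AUC_0→6.75:
  [0→2]: (28.37+20.10)/2 × 2 = 48.47
  [2→2.5]: (20.10+18.44)/2 × 0.5 = 9.635
  [2.5→6.5]: (18.44+9.26)/2 × 4 = 55.4
  [6.5→6.75]: (9.26+8.87)/2 × 0.25 = 2.26625
  Sum = 115.77125 mg/L·hr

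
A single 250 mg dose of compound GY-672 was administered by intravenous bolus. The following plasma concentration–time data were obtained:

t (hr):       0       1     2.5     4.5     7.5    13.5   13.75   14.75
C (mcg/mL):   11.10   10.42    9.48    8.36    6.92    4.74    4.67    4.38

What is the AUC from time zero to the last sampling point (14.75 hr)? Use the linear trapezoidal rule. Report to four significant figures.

Trapezoidal AUC_0→14.75:
  [0→1]: (11.10+10.42)/2 × 1 = 10.76
  [1→2.5]: (10.42+9.48)/2 × 1.5 = 14.925
  [2.5→4.5]: (9.48+8.36)/2 × 2 = 17.84
  [4.5→7.5]: (8.36+6.92)/2 × 3 = 22.92
  [7.5→13.5]: (6.92+4.74)/2 × 6 = 34.98
  [13.5→13.75]: (4.74+4.67)/2 × 0.25 = 1.17625
  [13.75→14.75]: (4.67+4.38)/2 × 1 = 4.525
  Sum = 107.12625 mcg/mL·hr

AUC = 107.1 mcg/mL·hr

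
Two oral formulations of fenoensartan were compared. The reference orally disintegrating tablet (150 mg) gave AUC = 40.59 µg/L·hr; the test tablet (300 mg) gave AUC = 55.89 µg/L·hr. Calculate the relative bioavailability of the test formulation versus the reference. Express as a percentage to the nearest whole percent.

F_rel = (AUC_test/D_test) / (AUC_ref/D_ref)
      = (55.89/300) / (40.59/150)
      = 0.1863 / 0.2706 = 0.6885 = 68.85%

F_rel = 69%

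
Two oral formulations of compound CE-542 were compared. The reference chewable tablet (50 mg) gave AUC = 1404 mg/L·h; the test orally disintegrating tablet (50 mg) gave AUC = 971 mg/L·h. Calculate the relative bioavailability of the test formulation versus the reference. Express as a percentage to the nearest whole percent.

F_rel = 69%

F_rel = (AUC_test/D_test) / (AUC_ref/D_ref)
      = (971/50) / (1404/50)
      = 19.42 / 28.08 = 0.6916 = 69.16%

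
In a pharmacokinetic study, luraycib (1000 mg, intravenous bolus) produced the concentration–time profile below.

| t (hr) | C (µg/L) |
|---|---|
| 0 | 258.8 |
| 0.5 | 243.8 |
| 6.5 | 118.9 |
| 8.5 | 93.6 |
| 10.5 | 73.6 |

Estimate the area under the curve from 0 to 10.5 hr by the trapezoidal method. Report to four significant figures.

AUC = 1593 µg/L·hr

Trapezoidal AUC_0→10.5:
  [0→0.5]: (258.8+243.8)/2 × 0.5 = 125.65
  [0.5→6.5]: (243.8+118.9)/2 × 6 = 1088.1
  [6.5→8.5]: (118.9+93.6)/2 × 2 = 212.5
  [8.5→10.5]: (93.6+73.6)/2 × 2 = 167.2
  Sum = 1593.45 µg/L·hr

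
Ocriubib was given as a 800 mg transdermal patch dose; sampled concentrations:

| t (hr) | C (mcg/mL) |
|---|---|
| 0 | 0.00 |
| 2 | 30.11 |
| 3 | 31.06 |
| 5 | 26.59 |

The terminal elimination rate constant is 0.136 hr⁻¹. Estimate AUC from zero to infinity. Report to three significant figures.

Trapezoidal AUC_0→5:
  [0→2]: (0.00+30.11)/2 × 2 = 30.11
  [2→3]: (30.11+31.06)/2 × 1 = 30.585
  [3→5]: (31.06+26.59)/2 × 2 = 57.65
  Sum = 118.345 mcg/mL·hr
Extrapolated tail: C_last / k_e = 26.59 / 0.136 = 195.515
AUC_0→∞ = 118.345 + 195.515 = 313.86 mcg/mL·hr

AUC = 314 mcg/mL·hr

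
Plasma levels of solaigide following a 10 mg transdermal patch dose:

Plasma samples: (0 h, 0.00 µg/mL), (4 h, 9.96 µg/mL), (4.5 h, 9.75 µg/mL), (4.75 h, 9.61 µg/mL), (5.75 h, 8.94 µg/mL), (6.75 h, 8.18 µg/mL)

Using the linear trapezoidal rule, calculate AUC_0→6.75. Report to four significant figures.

Trapezoidal AUC_0→6.75:
  [0→4]: (0.00+9.96)/2 × 4 = 19.92
  [4→4.5]: (9.96+9.75)/2 × 0.5 = 4.9275
  [4.5→4.75]: (9.75+9.61)/2 × 0.25 = 2.42
  [4.75→5.75]: (9.61+8.94)/2 × 1 = 9.275
  [5.75→6.75]: (8.94+8.18)/2 × 1 = 8.56
  Sum = 45.1025 µg/mL·h

AUC = 45.10 µg/mL·h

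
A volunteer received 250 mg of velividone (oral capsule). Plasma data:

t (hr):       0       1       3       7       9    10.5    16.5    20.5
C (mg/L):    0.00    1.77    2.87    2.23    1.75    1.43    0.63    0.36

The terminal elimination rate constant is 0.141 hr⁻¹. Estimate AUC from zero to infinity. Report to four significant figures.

AUC = 32.80 mg/L·hr

Trapezoidal AUC_0→20.5:
  [0→1]: (0.00+1.77)/2 × 1 = 0.885
  [1→3]: (1.77+2.87)/2 × 2 = 4.64
  [3→7]: (2.87+2.23)/2 × 4 = 10.2
  [7→9]: (2.23+1.75)/2 × 2 = 3.98
  [9→10.5]: (1.75+1.43)/2 × 1.5 = 2.385
  [10.5→16.5]: (1.43+0.63)/2 × 6 = 6.18
  [16.5→20.5]: (0.63+0.36)/2 × 4 = 1.98
  Sum = 30.25 mg/L·hr
Extrapolated tail: C_last / k_e = 0.36 / 0.141 = 2.553
AUC_0→∞ = 30.25 + 2.553 = 32.803 mg/L·hr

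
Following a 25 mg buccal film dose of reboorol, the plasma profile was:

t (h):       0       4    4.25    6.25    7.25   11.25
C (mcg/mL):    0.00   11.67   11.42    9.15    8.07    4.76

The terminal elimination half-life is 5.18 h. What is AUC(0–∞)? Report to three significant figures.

AUC = 117 mcg/mL·h

Trapezoidal AUC_0→11.25:
  [0→4]: (0.00+11.67)/2 × 4 = 23.34
  [4→4.25]: (11.67+11.42)/2 × 0.25 = 2.88625
  [4.25→6.25]: (11.42+9.15)/2 × 2 = 20.57
  [6.25→7.25]: (9.15+8.07)/2 × 1 = 8.61
  [7.25→11.25]: (8.07+4.76)/2 × 4 = 25.66
  Sum = 81.06625 mcg/mL·h
k_e = ln2 / t½ = 0.693147 / 5.18 = 0.1338 h^-1
Extrapolated tail: C_last / k_e = 4.76 / 0.1338 = 35.575
AUC_0→∞ = 81.06625 + 35.575 = 116.64125 mcg/mL·h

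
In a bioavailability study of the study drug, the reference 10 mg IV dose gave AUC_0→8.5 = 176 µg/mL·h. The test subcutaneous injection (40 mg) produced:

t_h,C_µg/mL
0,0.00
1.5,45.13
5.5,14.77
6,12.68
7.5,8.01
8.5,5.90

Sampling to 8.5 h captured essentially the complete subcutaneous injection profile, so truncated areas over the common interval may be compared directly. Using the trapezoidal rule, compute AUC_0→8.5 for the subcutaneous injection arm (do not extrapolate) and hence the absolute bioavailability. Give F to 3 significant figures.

F = 0.260

Trapezoidal AUC_0→8.5 (subcutaneous injection):
  [0→1.5]: (0.00+45.13)/2 × 1.5 = 33.8475
  [1.5→5.5]: (45.13+14.77)/2 × 4 = 119.8
  [5.5→6]: (14.77+12.68)/2 × 0.5 = 6.8625
  [6→7.5]: (12.68+8.01)/2 × 1.5 = 15.5175
  [7.5→8.5]: (8.01+5.90)/2 × 1 = 6.955
  Sum = 182.9825 µg/mL·h
F = (AUC_ev/D_ev)/(AUC_iv/D_iv) = (182.9825/40)/(176/10) = 4.5745625/17.6 = 0.2599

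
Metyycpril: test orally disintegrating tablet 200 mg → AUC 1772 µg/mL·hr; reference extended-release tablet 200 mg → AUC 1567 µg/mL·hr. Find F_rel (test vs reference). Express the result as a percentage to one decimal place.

F_rel = 113.1%

F_rel = (AUC_test/D_test) / (AUC_ref/D_ref)
      = (1772/200) / (1567/200)
      = 8.86 / 7.835 = 1.1308 = 113.08%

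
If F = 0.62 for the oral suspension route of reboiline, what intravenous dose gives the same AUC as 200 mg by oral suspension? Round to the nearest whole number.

Systemic exposure from an extravascular dose = F × D_ev, so the equivalent IV dose is F × D_ev.
D_iv = F × D_ev = 0.62 × 200 = 124 mg

D_iv = 124 mg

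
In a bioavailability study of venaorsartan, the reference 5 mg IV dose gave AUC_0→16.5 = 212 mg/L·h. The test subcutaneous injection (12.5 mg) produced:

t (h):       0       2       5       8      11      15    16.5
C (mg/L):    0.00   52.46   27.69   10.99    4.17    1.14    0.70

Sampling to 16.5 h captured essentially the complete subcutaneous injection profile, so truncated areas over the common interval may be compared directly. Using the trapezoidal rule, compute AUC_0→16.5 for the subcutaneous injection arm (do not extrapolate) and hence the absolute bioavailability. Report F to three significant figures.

F = 0.501

Trapezoidal AUC_0→16.5 (subcutaneous injection):
  [0→2]: (0.00+52.46)/2 × 2 = 52.46
  [2→5]: (52.46+27.69)/2 × 3 = 120.225
  [5→8]: (27.69+10.99)/2 × 3 = 58.02
  [8→11]: (10.99+4.17)/2 × 3 = 22.74
  [11→15]: (4.17+1.14)/2 × 4 = 10.62
  [15→16.5]: (1.14+0.70)/2 × 1.5 = 1.38
  Sum = 265.445 mg/L·h
F = (AUC_ev/D_ev)/(AUC_iv/D_iv) = (265.445/12.5)/(212/5) = 21.2356/42.4 = 0.5008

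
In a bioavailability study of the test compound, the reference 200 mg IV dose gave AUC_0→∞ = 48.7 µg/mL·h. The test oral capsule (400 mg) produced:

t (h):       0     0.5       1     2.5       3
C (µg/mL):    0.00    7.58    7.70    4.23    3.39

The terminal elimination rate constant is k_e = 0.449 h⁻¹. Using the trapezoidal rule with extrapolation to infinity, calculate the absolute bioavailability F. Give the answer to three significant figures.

Trapezoidal AUC_0→3 (oral capsule):
  [0→0.5]: (0.00+7.58)/2 × 0.5 = 1.895
  [0.5→1]: (7.58+7.70)/2 × 0.5 = 3.82
  [1→2.5]: (7.70+4.23)/2 × 1.5 = 8.9475
  [2.5→3]: (4.23+3.39)/2 × 0.5 = 1.905
  Sum = 16.5675 µg/mL·h
Tail: C_last/k_e = 3.39/0.449 = 7.550
AUC_0→∞ (oral capsule) = 16.5675 + 7.550 = 24.1175 µg/mL·h
F = (AUC_ev/D_ev)/(AUC_iv/D_iv) = (24.1175/400)/(48.7/200) = 0.06029375/0.2435 = 0.2476

F = 0.248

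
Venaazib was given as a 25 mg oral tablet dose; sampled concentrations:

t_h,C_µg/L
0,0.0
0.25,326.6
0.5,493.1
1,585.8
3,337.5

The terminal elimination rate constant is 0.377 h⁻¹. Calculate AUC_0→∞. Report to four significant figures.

AUC = 2232 µg/L·h

Trapezoidal AUC_0→3:
  [0→0.25]: (0.0+326.6)/2 × 0.25 = 40.825
  [0.25→0.5]: (326.6+493.1)/2 × 0.25 = 102.4625
  [0.5→1]: (493.1+585.8)/2 × 0.5 = 269.725
  [1→3]: (585.8+337.5)/2 × 2 = 923.3
  Sum = 1336.3125 µg/L·h
Extrapolated tail: C_last / k_e = 337.5 / 0.377 = 895.225
AUC_0→∞ = 1336.3125 + 895.225 = 2231.5375 µg/L·h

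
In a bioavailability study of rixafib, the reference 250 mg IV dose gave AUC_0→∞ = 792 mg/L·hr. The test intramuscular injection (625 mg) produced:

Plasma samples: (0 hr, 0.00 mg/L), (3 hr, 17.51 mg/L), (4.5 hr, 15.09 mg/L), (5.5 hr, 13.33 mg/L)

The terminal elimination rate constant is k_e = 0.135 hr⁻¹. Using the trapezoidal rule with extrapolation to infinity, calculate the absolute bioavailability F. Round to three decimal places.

F = 0.083

Trapezoidal AUC_0→5.5 (intramuscular injection):
  [0→3]: (0.00+17.51)/2 × 3 = 26.265
  [3→4.5]: (17.51+15.09)/2 × 1.5 = 24.45
  [4.5→5.5]: (15.09+13.33)/2 × 1 = 14.21
  Sum = 64.925 mg/L·hr
Tail: C_last/k_e = 13.33/0.135 = 98.741
AUC_0→∞ (intramuscular injection) = 64.925 + 98.741 = 163.666 mg/L·hr
F = (AUC_ev/D_ev)/(AUC_iv/D_iv) = (163.666/625)/(792/250) = 0.2618656/3.168 = 0.0827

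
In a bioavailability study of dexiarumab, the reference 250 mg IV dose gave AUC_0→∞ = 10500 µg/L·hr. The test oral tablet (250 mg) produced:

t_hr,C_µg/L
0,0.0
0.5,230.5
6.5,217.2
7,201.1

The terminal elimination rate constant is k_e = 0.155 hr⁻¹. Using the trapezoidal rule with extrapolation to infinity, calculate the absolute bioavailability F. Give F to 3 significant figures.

Trapezoidal AUC_0→7 (oral tablet):
  [0→0.5]: (0.0+230.5)/2 × 0.5 = 57.625
  [0.5→6.5]: (230.5+217.2)/2 × 6 = 1343.1
  [6.5→7]: (217.2+201.1)/2 × 0.5 = 104.575
  Sum = 1505.3 µg/L·hr
Tail: C_last/k_e = 201.1/0.155 = 1297.419
AUC_0→∞ (oral tablet) = 1505.3 + 1297.419 = 2802.719 µg/L·hr
F = (AUC_ev/D_ev)/(AUC_iv/D_iv) = (2802.719/250)/(10500/250) = 11.210876/42 = 0.2669

F = 0.267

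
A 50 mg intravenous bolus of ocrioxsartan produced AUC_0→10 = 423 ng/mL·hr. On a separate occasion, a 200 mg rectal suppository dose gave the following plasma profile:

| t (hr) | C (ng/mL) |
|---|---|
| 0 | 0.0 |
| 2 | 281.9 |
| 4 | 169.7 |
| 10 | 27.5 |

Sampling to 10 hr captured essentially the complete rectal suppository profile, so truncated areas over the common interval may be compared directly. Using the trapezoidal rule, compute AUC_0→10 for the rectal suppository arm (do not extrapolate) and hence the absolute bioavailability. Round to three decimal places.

F = 0.783

Trapezoidal AUC_0→10 (rectal suppository):
  [0→2]: (0.0+281.9)/2 × 2 = 281.9
  [2→4]: (281.9+169.7)/2 × 2 = 451.6
  [4→10]: (169.7+27.5)/2 × 6 = 591.6
  Sum = 1325.1 ng/mL·hr
F = (AUC_ev/D_ev)/(AUC_iv/D_iv) = (1325.1/200)/(423/50) = 6.6255/8.46 = 0.7832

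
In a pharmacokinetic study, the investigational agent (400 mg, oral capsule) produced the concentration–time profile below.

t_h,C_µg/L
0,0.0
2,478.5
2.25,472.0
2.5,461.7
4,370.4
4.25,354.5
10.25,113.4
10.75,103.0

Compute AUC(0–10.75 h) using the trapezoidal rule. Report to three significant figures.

Trapezoidal AUC_0→10.75:
  [0→2]: (0.0+478.5)/2 × 2 = 478.5
  [2→2.25]: (478.5+472.0)/2 × 0.25 = 118.8125
  [2.25→2.5]: (472.0+461.7)/2 × 0.25 = 116.7125
  [2.5→4]: (461.7+370.4)/2 × 1.5 = 624.075
  [4→4.25]: (370.4+354.5)/2 × 0.25 = 90.6125
  [4.25→10.25]: (354.5+113.4)/2 × 6 = 1403.7
  [10.25→10.75]: (113.4+103.0)/2 × 0.5 = 54.1
  Sum = 2886.5125 µg/L·h

AUC = 2890 µg/L·h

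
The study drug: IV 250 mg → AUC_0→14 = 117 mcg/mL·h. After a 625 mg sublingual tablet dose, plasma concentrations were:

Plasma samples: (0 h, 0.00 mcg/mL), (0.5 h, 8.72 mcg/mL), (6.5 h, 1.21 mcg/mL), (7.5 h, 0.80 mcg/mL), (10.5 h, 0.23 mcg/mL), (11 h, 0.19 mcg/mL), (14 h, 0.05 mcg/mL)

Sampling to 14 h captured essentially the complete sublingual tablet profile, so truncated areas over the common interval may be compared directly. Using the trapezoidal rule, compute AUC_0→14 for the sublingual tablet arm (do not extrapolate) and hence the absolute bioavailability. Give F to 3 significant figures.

F = 0.120

Trapezoidal AUC_0→14 (sublingual tablet):
  [0→0.5]: (0.00+8.72)/2 × 0.5 = 2.18
  [0.5→6.5]: (8.72+1.21)/2 × 6 = 29.79
  [6.5→7.5]: (1.21+0.80)/2 × 1 = 1.005
  [7.5→10.5]: (0.80+0.23)/2 × 3 = 1.545
  [10.5→11]: (0.23+0.19)/2 × 0.5 = 0.105
  [11→14]: (0.19+0.05)/2 × 3 = 0.36
  Sum = 34.985 mcg/mL·h
F = (AUC_ev/D_ev)/(AUC_iv/D_iv) = (34.985/625)/(117/250) = 0.055976/0.468 = 0.1196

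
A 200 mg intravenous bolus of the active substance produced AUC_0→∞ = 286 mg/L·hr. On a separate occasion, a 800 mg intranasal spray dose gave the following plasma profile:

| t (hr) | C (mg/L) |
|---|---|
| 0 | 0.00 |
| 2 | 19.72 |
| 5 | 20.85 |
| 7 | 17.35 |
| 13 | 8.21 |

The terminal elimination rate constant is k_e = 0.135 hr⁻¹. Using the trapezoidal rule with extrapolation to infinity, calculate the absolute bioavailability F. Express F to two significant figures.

Trapezoidal AUC_0→13 (intranasal spray):
  [0→2]: (0.00+19.72)/2 × 2 = 19.72
  [2→5]: (19.72+20.85)/2 × 3 = 60.855
  [5→7]: (20.85+17.35)/2 × 2 = 38.2
  [7→13]: (17.35+8.21)/2 × 6 = 76.68
  Sum = 195.455 mg/L·hr
Tail: C_last/k_e = 8.21/0.135 = 60.815
AUC_0→∞ (intranasal spray) = 195.455 + 60.815 = 256.27 mg/L·hr
F = (AUC_ev/D_ev)/(AUC_iv/D_iv) = (256.27/800)/(286/200) = 0.3203375/1.43 = 0.2240

F = 0.22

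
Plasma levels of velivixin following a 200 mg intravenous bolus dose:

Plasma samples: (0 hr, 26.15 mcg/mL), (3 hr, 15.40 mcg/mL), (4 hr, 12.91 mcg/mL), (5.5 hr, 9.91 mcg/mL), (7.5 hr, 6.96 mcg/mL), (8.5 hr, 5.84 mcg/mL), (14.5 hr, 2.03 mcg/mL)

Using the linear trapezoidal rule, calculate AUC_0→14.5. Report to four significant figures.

AUC = 140.5 mcg/mL·hr

Trapezoidal AUC_0→14.5:
  [0→3]: (26.15+15.40)/2 × 3 = 62.325
  [3→4]: (15.40+12.91)/2 × 1 = 14.155
  [4→5.5]: (12.91+9.91)/2 × 1.5 = 17.115
  [5.5→7.5]: (9.91+6.96)/2 × 2 = 16.87
  [7.5→8.5]: (6.96+5.84)/2 × 1 = 6.4
  [8.5→14.5]: (5.84+2.03)/2 × 6 = 23.61
  Sum = 140.475 mcg/mL·hr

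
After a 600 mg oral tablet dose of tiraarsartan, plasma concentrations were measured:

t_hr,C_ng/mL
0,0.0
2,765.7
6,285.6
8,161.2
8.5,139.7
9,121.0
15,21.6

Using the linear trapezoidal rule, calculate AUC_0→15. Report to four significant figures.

AUC = 3883 ng/mL·hr

Trapezoidal AUC_0→15:
  [0→2]: (0.0+765.7)/2 × 2 = 765.7
  [2→6]: (765.7+285.6)/2 × 4 = 2102.6
  [6→8]: (285.6+161.2)/2 × 2 = 446.8
  [8→8.5]: (161.2+139.7)/2 × 0.5 = 75.225
  [8.5→9]: (139.7+121.0)/2 × 0.5 = 65.175
  [9→15]: (121.0+21.6)/2 × 6 = 427.8
  Sum = 3883.3 ng/mL·hr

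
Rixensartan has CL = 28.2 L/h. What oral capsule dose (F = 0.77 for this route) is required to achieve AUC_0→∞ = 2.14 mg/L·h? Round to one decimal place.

Dose = CL × AUC_0→∞ / F
     = 28.2 × 2.14 / 0.77 = 78.374 mg

Dose = 78.4 mg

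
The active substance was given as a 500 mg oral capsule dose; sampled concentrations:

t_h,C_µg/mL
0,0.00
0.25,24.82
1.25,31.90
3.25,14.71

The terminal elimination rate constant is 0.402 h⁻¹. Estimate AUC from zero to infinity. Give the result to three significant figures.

AUC = 115 µg/mL·h

Trapezoidal AUC_0→3.25:
  [0→0.25]: (0.00+24.82)/2 × 0.25 = 3.1025
  [0.25→1.25]: (24.82+31.90)/2 × 1 = 28.36
  [1.25→3.25]: (31.90+14.71)/2 × 2 = 46.61
  Sum = 78.0725 µg/mL·h
Extrapolated tail: C_last / k_e = 14.71 / 0.402 = 36.592
AUC_0→∞ = 78.0725 + 36.592 = 114.6645 µg/mL·h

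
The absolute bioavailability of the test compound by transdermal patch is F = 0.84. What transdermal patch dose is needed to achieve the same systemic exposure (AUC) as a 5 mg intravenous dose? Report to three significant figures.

For equal systemic exposure: F × D_ev = D_iv
D_ev = D_iv / F = 5 / 0.84 = 5.95238 mg

D_transdermal = 5.95 mg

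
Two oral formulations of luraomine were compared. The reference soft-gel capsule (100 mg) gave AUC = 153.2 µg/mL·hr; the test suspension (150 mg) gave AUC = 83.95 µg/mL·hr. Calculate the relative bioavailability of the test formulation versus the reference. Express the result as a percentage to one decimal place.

F_rel = (AUC_test/D_test) / (AUC_ref/D_ref)
      = (83.95/150) / (153.2/100)
      = 0.559667 / 1.532 = 0.3653 = 36.53%

F_rel = 36.5%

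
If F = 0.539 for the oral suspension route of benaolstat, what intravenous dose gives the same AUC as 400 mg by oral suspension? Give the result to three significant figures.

Systemic exposure from an extravascular dose = F × D_ev, so the equivalent IV dose is F × D_ev.
D_iv = F × D_ev = 0.539 × 400 = 215.6 mg

D_iv = 216 mg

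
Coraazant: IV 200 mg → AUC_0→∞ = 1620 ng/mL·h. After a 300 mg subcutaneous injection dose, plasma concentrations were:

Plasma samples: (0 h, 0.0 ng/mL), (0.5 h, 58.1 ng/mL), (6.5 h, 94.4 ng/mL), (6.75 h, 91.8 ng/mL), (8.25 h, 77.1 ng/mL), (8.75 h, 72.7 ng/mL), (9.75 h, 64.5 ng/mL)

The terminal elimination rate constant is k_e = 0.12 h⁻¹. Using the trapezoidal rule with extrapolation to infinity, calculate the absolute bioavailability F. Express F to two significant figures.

Trapezoidal AUC_0→9.75 (subcutaneous injection):
  [0→0.5]: (0.0+58.1)/2 × 0.5 = 14.525
  [0.5→6.5]: (58.1+94.4)/2 × 6 = 457.5
  [6.5→6.75]: (94.4+91.8)/2 × 0.25 = 23.275
  [6.75→8.25]: (91.8+77.1)/2 × 1.5 = 126.675
  [8.25→8.75]: (77.1+72.7)/2 × 0.5 = 37.45
  [8.75→9.75]: (72.7+64.5)/2 × 1 = 68.6
  Sum = 728.025 ng/mL·h
Tail: C_last/k_e = 64.5/0.12 = 537.500
AUC_0→∞ (subcutaneous injection) = 728.025 + 537.500 = 1265.525 ng/mL·h
F = (AUC_ev/D_ev)/(AUC_iv/D_iv) = (1265.525/300)/(1620/200) = 4.21842/8.1 = 0.5208

F = 0.52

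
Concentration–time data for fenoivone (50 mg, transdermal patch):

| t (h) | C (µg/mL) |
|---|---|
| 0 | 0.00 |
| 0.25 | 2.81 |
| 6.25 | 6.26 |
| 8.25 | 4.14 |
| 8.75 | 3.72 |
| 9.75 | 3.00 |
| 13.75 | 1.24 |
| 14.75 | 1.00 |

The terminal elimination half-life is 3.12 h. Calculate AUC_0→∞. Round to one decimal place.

Trapezoidal AUC_0→14.75:
  [0→0.25]: (0.00+2.81)/2 × 0.25 = 0.35125
  [0.25→6.25]: (2.81+6.26)/2 × 6 = 27.21
  [6.25→8.25]: (6.26+4.14)/2 × 2 = 10.4
  [8.25→8.75]: (4.14+3.72)/2 × 0.5 = 1.965
  [8.75→9.75]: (3.72+3.00)/2 × 1 = 3.36
  [9.75→13.75]: (3.00+1.24)/2 × 4 = 8.48
  [13.75→14.75]: (1.24+1.00)/2 × 1 = 1.12
  Sum = 52.88625 µg/mL·h
k_e = ln2 / t½ = 0.693147 / 3.12 = 0.2222 h^-1
Extrapolated tail: C_last / k_e = 1.00 / 0.2222 = 4.500
AUC_0→∞ = 52.88625 + 4.500 = 57.38625 µg/mL·h

AUC = 57.4 µg/mL·h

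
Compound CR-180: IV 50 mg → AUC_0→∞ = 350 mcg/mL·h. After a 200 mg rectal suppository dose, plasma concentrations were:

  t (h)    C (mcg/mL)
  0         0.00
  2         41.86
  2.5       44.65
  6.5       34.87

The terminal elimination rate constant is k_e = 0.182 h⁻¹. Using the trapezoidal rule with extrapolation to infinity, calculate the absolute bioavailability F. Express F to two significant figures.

Trapezoidal AUC_0→6.5 (rectal suppository):
  [0→2]: (0.00+41.86)/2 × 2 = 41.86
  [2→2.5]: (41.86+44.65)/2 × 0.5 = 21.6275
  [2.5→6.5]: (44.65+34.87)/2 × 4 = 159.04
  Sum = 222.5275 mcg/mL·h
Tail: C_last/k_e = 34.87/0.182 = 191.593
AUC_0→∞ (rectal suppository) = 222.5275 + 191.593 = 414.1205 mcg/mL·h
F = (AUC_ev/D_ev)/(AUC_iv/D_iv) = (414.1205/200)/(350/50) = 2.0706025/7 = 0.2958

F = 0.30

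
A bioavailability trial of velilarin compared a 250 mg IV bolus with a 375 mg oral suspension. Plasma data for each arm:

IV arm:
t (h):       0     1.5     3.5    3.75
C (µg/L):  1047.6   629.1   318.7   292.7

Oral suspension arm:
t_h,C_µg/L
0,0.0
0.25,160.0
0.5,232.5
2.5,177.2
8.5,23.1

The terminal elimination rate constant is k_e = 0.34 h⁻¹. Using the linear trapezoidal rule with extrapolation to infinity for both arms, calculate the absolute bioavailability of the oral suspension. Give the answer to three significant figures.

F = 0.243

Trapezoidal AUC_0→3.75 (IV):
  [0→1.5]: (1047.6+629.1)/2 × 1.5 = 1257.525
  [1.5→3.5]: (629.1+318.7)/2 × 2 = 947.8
  [3.5→3.75]: (318.7+292.7)/2 × 0.25 = 76.425
  Sum = 2281.75 µg/L·h
IV tail: 292.7/0.34 = 860.882; AUC_iv,0→∞ = 2281.75 + 860.882 = 3142.632 µg/L·h
Trapezoidal AUC_0→8.5 (oral suspension):
  [0→0.25]: (0.0+160.0)/2 × 0.25 = 20.0
  [0.25→0.5]: (160.0+232.5)/2 × 0.25 = 49.0625
  [0.5→2.5]: (232.5+177.2)/2 × 2 = 409.7
  [2.5→8.5]: (177.2+23.1)/2 × 6 = 600.9
  Sum = 1079.6625 µg/L·h
oral suspension tail: 23.1/0.34 = 67.941; AUC_ev,0→∞ = 1079.6625 + 67.941 = 1147.6035 µg/L·h
F = (AUC_ev/D_ev)/(AUC_iv/D_iv) = (1147.6035/375)/(3142.632/250) = 3.060276/12.570528 = 0.2434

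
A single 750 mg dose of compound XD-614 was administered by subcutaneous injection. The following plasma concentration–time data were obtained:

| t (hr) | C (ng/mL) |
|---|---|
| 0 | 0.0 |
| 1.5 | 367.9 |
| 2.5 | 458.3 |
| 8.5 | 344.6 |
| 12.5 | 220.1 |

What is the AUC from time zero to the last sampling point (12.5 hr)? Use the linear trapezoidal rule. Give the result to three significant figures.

AUC = 4230 ng/mL·hr

Trapezoidal AUC_0→12.5:
  [0→1.5]: (0.0+367.9)/2 × 1.5 = 275.925
  [1.5→2.5]: (367.9+458.3)/2 × 1 = 413.1
  [2.5→8.5]: (458.3+344.6)/2 × 6 = 2408.7
  [8.5→12.5]: (344.6+220.1)/2 × 4 = 1129.4
  Sum = 4227.125 ng/mL·hr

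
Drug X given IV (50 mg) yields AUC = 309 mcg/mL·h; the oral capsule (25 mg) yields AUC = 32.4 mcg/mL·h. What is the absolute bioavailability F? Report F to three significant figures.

F = (AUC_ev / D_ev) / (AUC_iv / D_iv)
  = (32.4/25) / (309/50)
  = 1.296 / 6.18 = 0.2097

F = 0.210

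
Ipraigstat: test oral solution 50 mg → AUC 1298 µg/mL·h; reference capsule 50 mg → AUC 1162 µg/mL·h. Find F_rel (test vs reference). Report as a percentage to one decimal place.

F_rel = 111.7%

F_rel = (AUC_test/D_test) / (AUC_ref/D_ref)
      = (1298/50) / (1162/50)
      = 25.96 / 23.24 = 1.1170 = 111.70%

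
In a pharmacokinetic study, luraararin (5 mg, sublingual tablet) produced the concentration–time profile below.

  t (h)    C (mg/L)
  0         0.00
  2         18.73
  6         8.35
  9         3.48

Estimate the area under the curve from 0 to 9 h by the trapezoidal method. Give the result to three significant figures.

AUC = 90.6 mg/L·h

Trapezoidal AUC_0→9:
  [0→2]: (0.00+18.73)/2 × 2 = 18.73
  [2→6]: (18.73+8.35)/2 × 4 = 54.16
  [6→9]: (8.35+3.48)/2 × 3 = 17.745
  Sum = 90.635 mg/L·h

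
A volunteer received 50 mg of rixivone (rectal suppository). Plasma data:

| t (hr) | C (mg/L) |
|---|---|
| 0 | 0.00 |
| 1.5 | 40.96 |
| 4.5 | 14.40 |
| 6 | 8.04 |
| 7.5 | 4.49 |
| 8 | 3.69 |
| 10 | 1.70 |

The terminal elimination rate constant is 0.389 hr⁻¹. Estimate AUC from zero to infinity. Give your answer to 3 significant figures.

Trapezoidal AUC_0→10:
  [0→1.5]: (0.00+40.96)/2 × 1.5 = 30.72
  [1.5→4.5]: (40.96+14.40)/2 × 3 = 83.04
  [4.5→6]: (14.40+8.04)/2 × 1.5 = 16.83
  [6→7.5]: (8.04+4.49)/2 × 1.5 = 9.3975
  [7.5→8]: (4.49+3.69)/2 × 0.5 = 2.045
  [8→10]: (3.69+1.70)/2 × 2 = 5.39
  Sum = 147.4225 mg/L·hr
Extrapolated tail: C_last / k_e = 1.70 / 0.389 = 4.370
AUC_0→∞ = 147.4225 + 4.370 = 151.7925 mg/L·hr

AUC = 152 mg/L·hr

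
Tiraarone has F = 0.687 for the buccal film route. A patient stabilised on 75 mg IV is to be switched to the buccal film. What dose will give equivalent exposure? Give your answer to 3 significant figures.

D_buccal = 109 mg

For equal systemic exposure: F × D_ev = D_iv
D_ev = D_iv / F = 75 / 0.687 = 109.17 mg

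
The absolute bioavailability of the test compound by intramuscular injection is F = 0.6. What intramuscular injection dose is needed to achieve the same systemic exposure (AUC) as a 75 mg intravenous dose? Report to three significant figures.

For equal systemic exposure: F × D_ev = D_iv
D_ev = D_iv / F = 75 / 0.6 = 125 mg

D_intramuscular = 125 mg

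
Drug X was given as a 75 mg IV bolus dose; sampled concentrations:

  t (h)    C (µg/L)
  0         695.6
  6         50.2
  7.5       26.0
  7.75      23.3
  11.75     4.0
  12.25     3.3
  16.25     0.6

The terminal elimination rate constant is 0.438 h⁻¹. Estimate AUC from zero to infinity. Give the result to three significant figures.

Trapezoidal AUC_0→16.25:
  [0→6]: (695.6+50.2)/2 × 6 = 2237.4
  [6→7.5]: (50.2+26.0)/2 × 1.5 = 57.15
  [7.5→7.75]: (26.0+23.3)/2 × 0.25 = 6.1625
  [7.75→11.75]: (23.3+4.0)/2 × 4 = 54.6
  [11.75→12.25]: (4.0+3.3)/2 × 0.5 = 1.825
  [12.25→16.25]: (3.3+0.6)/2 × 4 = 7.8
  Sum = 2364.9375 µg/L·h
Extrapolated tail: C_last / k_e = 0.6 / 0.438 = 1.370
AUC_0→∞ = 2364.9375 + 1.370 = 2366.3075 µg/L·h

AUC = 2370 µg/L·h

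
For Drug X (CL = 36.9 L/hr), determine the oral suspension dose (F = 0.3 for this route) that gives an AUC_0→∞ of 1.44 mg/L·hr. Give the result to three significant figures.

Dose = CL × AUC_0→∞ / F
     = 36.9 × 1.44 / 0.3 = 177.12 mg

Dose = 177 mg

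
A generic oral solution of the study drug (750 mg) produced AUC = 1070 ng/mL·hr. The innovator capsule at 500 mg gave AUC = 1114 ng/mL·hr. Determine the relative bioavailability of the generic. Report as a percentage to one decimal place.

F_rel = 64.0%

F_rel = (AUC_test/D_test) / (AUC_ref/D_ref)
      = (1070/750) / (1114/500)
      = 1.42667 / 2.228 = 0.6403 = 64.03%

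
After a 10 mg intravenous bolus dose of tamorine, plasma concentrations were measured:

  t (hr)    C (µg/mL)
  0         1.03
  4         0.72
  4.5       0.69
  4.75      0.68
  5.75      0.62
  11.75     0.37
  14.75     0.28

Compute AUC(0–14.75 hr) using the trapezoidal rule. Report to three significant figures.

Trapezoidal AUC_0→14.75:
  [0→4]: (1.03+0.72)/2 × 4 = 3.5
  [4→4.5]: (0.72+0.69)/2 × 0.5 = 0.3525
  [4.5→4.75]: (0.69+0.68)/2 × 0.25 = 0.17125
  [4.75→5.75]: (0.68+0.62)/2 × 1 = 0.65
  [5.75→11.75]: (0.62+0.37)/2 × 6 = 2.97
  [11.75→14.75]: (0.37+0.28)/2 × 3 = 0.975
  Sum = 8.61875 µg/mL·hr

AUC = 8.62 µg/mL·hr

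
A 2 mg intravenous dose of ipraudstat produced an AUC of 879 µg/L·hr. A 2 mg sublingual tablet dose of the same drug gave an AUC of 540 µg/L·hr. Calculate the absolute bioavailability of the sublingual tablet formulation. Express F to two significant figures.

F = (AUC_ev / D_ev) / (AUC_iv / D_iv)
  = (540/2) / (879/2)
  = 270 / 439.5 = 0.6143

F = 0.61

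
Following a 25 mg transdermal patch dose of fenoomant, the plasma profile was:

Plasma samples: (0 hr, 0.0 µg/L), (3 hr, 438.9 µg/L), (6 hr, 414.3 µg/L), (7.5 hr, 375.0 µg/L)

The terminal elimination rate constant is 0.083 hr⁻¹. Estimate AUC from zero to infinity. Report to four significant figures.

Trapezoidal AUC_0→7.5:
  [0→3]: (0.0+438.9)/2 × 3 = 658.35
  [3→6]: (438.9+414.3)/2 × 3 = 1279.8
  [6→7.5]: (414.3+375.0)/2 × 1.5 = 591.975
  Sum = 2530.125 µg/L·hr
Extrapolated tail: C_last / k_e = 375.0 / 0.083 = 4518.072
AUC_0→∞ = 2530.125 + 4518.072 = 7048.197 µg/L·hr

AUC = 7048 µg/L·hr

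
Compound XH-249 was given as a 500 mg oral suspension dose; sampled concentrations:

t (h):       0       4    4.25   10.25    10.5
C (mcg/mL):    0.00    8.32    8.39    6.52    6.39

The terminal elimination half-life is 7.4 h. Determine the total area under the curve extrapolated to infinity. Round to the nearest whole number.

AUC = 133 mcg/mL·h

Trapezoidal AUC_0→10.5:
  [0→4]: (0.00+8.32)/2 × 4 = 16.64
  [4→4.25]: (8.32+8.39)/2 × 0.25 = 2.08875
  [4.25→10.25]: (8.39+6.52)/2 × 6 = 44.73
  [10.25→10.5]: (6.52+6.39)/2 × 0.25 = 1.61375
  Sum = 65.0725 mcg/mL·h
k_e = ln2 / t½ = 0.693147 / 7.4 = 0.0937 h^-1
Extrapolated tail: C_last / k_e = 6.39 / 0.0937 = 68.196
AUC_0→∞ = 65.0725 + 68.196 = 133.2685 mcg/mL·h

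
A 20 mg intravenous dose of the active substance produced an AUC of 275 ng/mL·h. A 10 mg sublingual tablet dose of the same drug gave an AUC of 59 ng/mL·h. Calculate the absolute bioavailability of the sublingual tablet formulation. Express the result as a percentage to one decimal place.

F = (AUC_ev / D_ev) / (AUC_iv / D_iv)
  = (59/10) / (275/20)
  = 5.9 / 13.75 = 0.4291
  = 42.91%

F = 42.9%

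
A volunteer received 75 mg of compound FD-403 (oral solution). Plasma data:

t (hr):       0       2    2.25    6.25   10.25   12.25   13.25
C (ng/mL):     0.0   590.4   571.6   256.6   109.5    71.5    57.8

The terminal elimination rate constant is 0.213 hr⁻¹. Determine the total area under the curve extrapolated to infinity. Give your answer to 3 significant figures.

Trapezoidal AUC_0→13.25:
  [0→2]: (0.0+590.4)/2 × 2 = 590.4
  [2→2.25]: (590.4+571.6)/2 × 0.25 = 145.25
  [2.25→6.25]: (571.6+256.6)/2 × 4 = 1656.4
  [6.25→10.25]: (256.6+109.5)/2 × 4 = 732.2
  [10.25→12.25]: (109.5+71.5)/2 × 2 = 181.0
  [12.25→13.25]: (71.5+57.8)/2 × 1 = 64.65
  Sum = 3369.9 ng/mL·hr
Extrapolated tail: C_last / k_e = 57.8 / 0.213 = 271.362
AUC_0→∞ = 3369.9 + 271.362 = 3641.262 ng/mL·hr

AUC = 3640 ng/mL·hr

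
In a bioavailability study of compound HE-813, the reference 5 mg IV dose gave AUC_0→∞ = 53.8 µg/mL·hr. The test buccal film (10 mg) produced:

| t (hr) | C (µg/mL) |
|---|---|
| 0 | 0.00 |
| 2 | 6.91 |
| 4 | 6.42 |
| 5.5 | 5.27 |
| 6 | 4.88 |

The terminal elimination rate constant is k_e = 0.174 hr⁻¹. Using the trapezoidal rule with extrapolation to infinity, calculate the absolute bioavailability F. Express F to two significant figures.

Trapezoidal AUC_0→6 (buccal film):
  [0→2]: (0.00+6.91)/2 × 2 = 6.91
  [2→4]: (6.91+6.42)/2 × 2 = 13.33
  [4→5.5]: (6.42+5.27)/2 × 1.5 = 8.7675
  [5.5→6]: (5.27+4.88)/2 × 0.5 = 2.5375
  Sum = 31.545 µg/mL·hr
Tail: C_last/k_e = 4.88/0.174 = 28.046
AUC_0→∞ (buccal film) = 31.545 + 28.046 = 59.591 µg/mL·hr
F = (AUC_ev/D_ev)/(AUC_iv/D_iv) = (59.591/10)/(53.8/5) = 5.9591/10.76 = 0.5538

F = 0.55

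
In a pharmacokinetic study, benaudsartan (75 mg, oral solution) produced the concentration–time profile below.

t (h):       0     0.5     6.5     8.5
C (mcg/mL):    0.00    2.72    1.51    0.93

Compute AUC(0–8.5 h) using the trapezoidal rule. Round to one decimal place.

Trapezoidal AUC_0→8.5:
  [0→0.5]: (0.00+2.72)/2 × 0.5 = 0.68
  [0.5→6.5]: (2.72+1.51)/2 × 6 = 12.69
  [6.5→8.5]: (1.51+0.93)/2 × 2 = 2.44
  Sum = 15.81 mcg/mL·h

AUC = 15.8 mcg/mL·h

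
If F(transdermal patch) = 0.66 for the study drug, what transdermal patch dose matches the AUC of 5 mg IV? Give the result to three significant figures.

For equal systemic exposure: F × D_ev = D_iv
D_ev = D_iv / F = 5 / 0.66 = 7.57576 mg

D_transdermal = 7.58 mg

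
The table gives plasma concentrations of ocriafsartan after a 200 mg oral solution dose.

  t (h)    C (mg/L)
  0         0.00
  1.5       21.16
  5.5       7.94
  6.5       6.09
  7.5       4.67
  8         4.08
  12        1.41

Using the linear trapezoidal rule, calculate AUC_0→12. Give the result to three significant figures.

Trapezoidal AUC_0→12:
  [0→1.5]: (0.00+21.16)/2 × 1.5 = 15.87
  [1.5→5.5]: (21.16+7.94)/2 × 4 = 58.2
  [5.5→6.5]: (7.94+6.09)/2 × 1 = 7.015
  [6.5→7.5]: (6.09+4.67)/2 × 1 = 5.38
  [7.5→8]: (4.67+4.08)/2 × 0.5 = 2.1875
  [8→12]: (4.08+1.41)/2 × 4 = 10.98
  Sum = 99.6325 mg/L·h

AUC = 99.6 mg/L·h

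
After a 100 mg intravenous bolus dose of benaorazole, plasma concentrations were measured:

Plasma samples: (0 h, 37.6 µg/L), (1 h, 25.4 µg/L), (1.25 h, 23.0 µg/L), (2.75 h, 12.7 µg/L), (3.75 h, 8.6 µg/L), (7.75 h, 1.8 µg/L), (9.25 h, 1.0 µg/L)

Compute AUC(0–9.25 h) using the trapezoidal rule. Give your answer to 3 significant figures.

AUC = 97.9 µg/L·h

Trapezoidal AUC_0→9.25:
  [0→1]: (37.6+25.4)/2 × 1 = 31.5
  [1→1.25]: (25.4+23.0)/2 × 0.25 = 6.05
  [1.25→2.75]: (23.0+12.7)/2 × 1.5 = 26.775
  [2.75→3.75]: (12.7+8.6)/2 × 1 = 10.65
  [3.75→7.75]: (8.6+1.8)/2 × 4 = 20.8
  [7.75→9.25]: (1.8+1.0)/2 × 1.5 = 2.1
  Sum = 97.875 µg/L·h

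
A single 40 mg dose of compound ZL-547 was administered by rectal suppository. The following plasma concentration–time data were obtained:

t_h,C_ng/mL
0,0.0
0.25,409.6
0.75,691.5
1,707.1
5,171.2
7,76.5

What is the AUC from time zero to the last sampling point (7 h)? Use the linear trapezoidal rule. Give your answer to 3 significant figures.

AUC = 2510 ng/mL·h

Trapezoidal AUC_0→7:
  [0→0.25]: (0.0+409.6)/2 × 0.25 = 51.2
  [0.25→0.75]: (409.6+691.5)/2 × 0.5 = 275.275
  [0.75→1]: (691.5+707.1)/2 × 0.25 = 174.825
  [1→5]: (707.1+171.2)/2 × 4 = 1756.6
  [5→7]: (171.2+76.5)/2 × 2 = 247.7
  Sum = 2505.6 ng/mL·h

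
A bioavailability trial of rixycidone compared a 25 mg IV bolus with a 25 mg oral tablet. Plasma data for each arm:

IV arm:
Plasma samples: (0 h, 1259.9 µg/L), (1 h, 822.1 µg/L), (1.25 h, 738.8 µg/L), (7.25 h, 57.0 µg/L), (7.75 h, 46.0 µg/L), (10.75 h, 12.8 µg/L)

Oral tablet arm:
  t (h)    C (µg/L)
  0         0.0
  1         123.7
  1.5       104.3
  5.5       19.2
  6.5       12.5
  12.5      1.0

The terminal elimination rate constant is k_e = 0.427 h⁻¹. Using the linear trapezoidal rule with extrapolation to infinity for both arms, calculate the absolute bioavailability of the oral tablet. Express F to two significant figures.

F = 0.11

Trapezoidal AUC_0→10.75 (IV):
  [0→1]: (1259.9+822.1)/2 × 1 = 1041.0
  [1→1.25]: (822.1+738.8)/2 × 0.25 = 195.1125
  [1.25→7.25]: (738.8+57.0)/2 × 6 = 2387.4
  [7.25→7.75]: (57.0+46.0)/2 × 0.5 = 25.75
  [7.75→10.75]: (46.0+12.8)/2 × 3 = 88.2
  Sum = 3737.4625 µg/L·h
IV tail: 12.8/0.427 = 29.977; AUC_iv,0→∞ = 3737.4625 + 29.977 = 3767.4395 µg/L·h
Trapezoidal AUC_0→12.5 (oral tablet):
  [0→1]: (0.0+123.7)/2 × 1 = 61.85
  [1→1.5]: (123.7+104.3)/2 × 0.5 = 57.0
  [1.5→5.5]: (104.3+19.2)/2 × 4 = 247.0
  [5.5→6.5]: (19.2+12.5)/2 × 1 = 15.85
  [6.5→12.5]: (12.5+1.0)/2 × 6 = 40.5
  Sum = 422.2 µg/L·h
oral tablet tail: 1.0/0.427 = 2.342; AUC_ev,0→∞ = 422.2 + 2.342 = 424.542 µg/L·h
F = (AUC_ev/D_ev)/(AUC_iv/D_iv) = (424.542/25)/(3767.4395/25) = 16.98168/150.69758 = 0.1127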